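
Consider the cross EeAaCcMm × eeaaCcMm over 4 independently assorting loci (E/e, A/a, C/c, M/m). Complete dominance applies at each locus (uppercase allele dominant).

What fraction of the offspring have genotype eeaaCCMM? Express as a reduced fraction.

EeAaCcMm gametes: EACM×1, EACm×1, EAcM×1, EAcm×1, EaCM×1, EaCm×1, EacM×1, Eacm×1, eACM×1, eACm×1, eAcM×1, eAcm×1, eaCM×1, eaCm×1, eacM×1, eacm×1
eeaaCcMm gametes: eaCM×4, eaCm×4, eacM×4, eacm×4
EeAaCcMm×eeaaCcMm grid (16·16=256): EeAaCCMM=4 EeAaCCMm=8 EeAaCCmm=4 EeAaCcMM=8 EeAaCcMm=16 EeAaCcmm=8 EeAaccMM=4 EeAaccMm=8 EeAaccmm=4 EeaaCCMM=4 EeaaCCMm=8 EeaaCCmm=4 EeaaCcMM=8 EeaaCcMm=16 EeaaCcmm=8 EeaaccMM=4 EeaaccMm=8 Eeaaccmm=4 eeAaCCMM=4 eeAaCCMm=8 eeAaCCmm=4 eeAaCcMM=8 eeAaCcMm=16 eeAaCcmm=8 eeAaccMM=4 eeAaccMm=8 eeAaccmm=4 eeaaCCMM=4 eeaaCCMm=8 eeaaCCmm=4 eeaaCcMM=8 eeaaCcMm=16 eeaaCcmm=8 eeaaccMM=4 eeaaccMm=8 eeaaccmm=4
eeaaCCMM hits 4/256; gcd=4; 4÷4/256÷4 = 1/64

P(eeaaCCMM) = 1/64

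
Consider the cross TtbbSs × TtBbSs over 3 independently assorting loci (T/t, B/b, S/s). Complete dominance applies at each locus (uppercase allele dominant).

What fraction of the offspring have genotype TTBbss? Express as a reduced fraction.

TtbbSs gametes: TbS×2, Tbs×2, tbS×2, tbs×2
TtBbSs gametes: TBS×1, TBs×1, TbS×1, Tbs×1, tBS×1, tBs×1, tbS×1, tbs×1
TtbbSs×TtBbSs grid (8·8=64): TTBbSS=2 TTBbSs=4 TTBbss=2 TTbbSS=2 TTbbSs=4 TTbbss=2 TtBbSS=4 TtBbSs=8 TtBbss=4 TtbbSS=4 TtbbSs=8 Ttbbss=4 ttBbSS=2 ttBbSs=4 ttBbss=2 ttbbSS=2 ttbbSs=4 ttbbss=2
TTBbss hits 2/64; gcd=2; 2÷2/64÷2 = 1/32

P(TTBbss) = 1/32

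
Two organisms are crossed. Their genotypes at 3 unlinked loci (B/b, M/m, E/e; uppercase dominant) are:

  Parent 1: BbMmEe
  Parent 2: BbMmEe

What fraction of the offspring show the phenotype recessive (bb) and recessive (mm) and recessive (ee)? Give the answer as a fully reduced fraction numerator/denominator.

P(bb mm ee) = 1/64

BbMmEe gametes: BME×1, BMe×1, BmE×1, Bme×1, bME×1, bMe×1, bmE×1, bme×1
BbMmEe gametes: BME×1, BMe×1, BmE×1, Bme×1, bME×1, bMe×1, bmE×1, bme×1
BbMmEe×BbMmEe grid (8·8=64): BBMMEE=1 BBMMEe=2 BBMMee=1 BBMmEE=2 BBMmEe=4 BBMmee=2 BBmmEE=1 BBmmEe=2 BBmmee=1 BbMMEE=2 BbMMEe=4 BbMMee=2 BbMmEE=4 BbMmEe=8 BbMmee=4 BbmmEE=2 BbmmEe=4 Bbmmee=2 bbMMEE=1 bbMMEe=2 bbMMee=1 bbMmEE=2 bbMmEe=4 bbMmee=2 bbmmEE=1 bbmmEe=2 bbmmee=1
bb mm ee hits 1/64; gcd=1; 1÷1/64÷1 = 1/64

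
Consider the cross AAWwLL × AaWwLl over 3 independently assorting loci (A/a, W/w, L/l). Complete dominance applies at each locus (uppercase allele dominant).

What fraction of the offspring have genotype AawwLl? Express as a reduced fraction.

P(AawwLl) = 1/16

AAWwLL gametes: AWL×4, AwL×4
AaWwLl gametes: AWL×1, AWl×1, AwL×1, Awl×1, aWL×1, aWl×1, awL×1, awl×1
AAWwLL×AaWwLl grid (8·8=64): AAWWLL=4 AAWWLl=4 AAWwLL=8 AAWwLl=8 AAwwLL=4 AAwwLl=4 AaWWLL=4 AaWWLl=4 AaWwLL=8 AaWwLl=8 AawwLL=4 AawwLl=4
AawwLl hits 4/64; gcd=4; 4÷4/64÷4 = 1/16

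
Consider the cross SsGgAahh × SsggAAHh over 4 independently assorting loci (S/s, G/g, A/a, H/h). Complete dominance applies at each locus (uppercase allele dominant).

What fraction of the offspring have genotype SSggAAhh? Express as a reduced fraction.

P(SSggAAhh) = 1/32

SsGgAahh gametes: SGAh×2, SGah×2, SgAh×2, Sgah×2, sGAh×2, sGah×2, sgAh×2, sgah×2
SsggAAHh gametes: SgAH×4, SgAh×4, sgAH×4, sgAh×4
SsGgAahh×SsggAAHh grid (16·16=256): SSGgAAHh=8 SSGgAAhh=8 SSGgAaHh=8 SSGgAahh=8 SSggAAHh=8 SSggAAhh=8 SSggAaHh=8 SSggAahh=8 SsGgAAHh=16 SsGgAAhh=16 SsGgAaHh=16 SsGgAahh=16 SsggAAHh=16 SsggAAhh=16 SsggAaHh=16 SsggAahh=16 ssGgAAHh=8 ssGgAAhh=8 ssGgAaHh=8 ssGgAahh=8 ssggAAHh=8 ssggAAhh=8 ssggAaHh=8 ssggAahh=8
SSggAAhh hits 8/256; gcd=8; 8÷8/256÷8 = 1/32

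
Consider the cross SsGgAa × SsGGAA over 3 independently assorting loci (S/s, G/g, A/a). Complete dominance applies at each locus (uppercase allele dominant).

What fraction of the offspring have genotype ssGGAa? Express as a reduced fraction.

P(ssGGAa) = 1/16

SsGgAa gametes: SGA×1, SGa×1, SgA×1, Sga×1, sGA×1, sGa×1, sgA×1, sga×1
SsGGAA gametes: SGA×4, sGA×4
SsGgAa×SsGGAA grid (8·8=64): SSGGAA=4 SSGGAa=4 SSGgAA=4 SSGgAa=4 SsGGAA=8 SsGGAa=8 SsGgAA=8 SsGgAa=8 ssGGAA=4 ssGGAa=4 ssGgAA=4 ssGgAa=4
ssGGAa hits 4/64; gcd=4; 4÷4/64÷4 = 1/16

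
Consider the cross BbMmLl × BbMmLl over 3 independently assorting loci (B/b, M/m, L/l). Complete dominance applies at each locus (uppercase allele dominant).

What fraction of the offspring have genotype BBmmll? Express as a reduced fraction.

BbMmLl gametes: BML×1, BMl×1, BmL×1, Bml×1, bML×1, bMl×1, bmL×1, bml×1
BbMmLl gametes: BML×1, BMl×1, BmL×1, Bml×1, bML×1, bMl×1, bmL×1, bml×1
BbMmLl×BbMmLl grid (8·8=64): BBMMLL=1 BBMMLl=2 BBMMll=1 BBMmLL=2 BBMmLl=4 BBMmll=2 BBmmLL=1 BBmmLl=2 BBmmll=1 BbMMLL=2 BbMMLl=4 BbMMll=2 BbMmLL=4 BbMmLl=8 BbMmll=4 BbmmLL=2 BbmmLl=4 Bbmmll=2 bbMMLL=1 bbMMLl=2 bbMMll=1 bbMmLL=2 bbMmLl=4 bbMmll=2 bbmmLL=1 bbmmLl=2 bbmmll=1
BBmmll hits 1/64; gcd=1; 1÷1/64÷1 = 1/64

P(BBmmll) = 1/64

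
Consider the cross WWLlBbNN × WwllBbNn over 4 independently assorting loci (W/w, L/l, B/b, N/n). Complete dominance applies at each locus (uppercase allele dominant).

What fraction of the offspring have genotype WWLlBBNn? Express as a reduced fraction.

WWLlBbNN gametes: WLBN×4, WLbN×4, WlBN×4, WlbN×4
WwllBbNn gametes: WlBN×2, WlBn×2, WlbN×2, Wlbn×2, wlBN×2, wlBn×2, wlbN×2, wlbn×2
WWLlBbNN×WwllBbNn grid (16·16=256): WWLlBBNN=8 WWLlBBNn=8 WWLlBbNN=16 WWLlBbNn=16 WWLlbbNN=8 WWLlbbNn=8 WWllBBNN=8 WWllBBNn=8 WWllBbNN=16 WWllBbNn=16 WWllbbNN=8 WWllbbNn=8 WwLlBBNN=8 WwLlBBNn=8 WwLlBbNN=16 WwLlBbNn=16 WwLlbbNN=8 WwLlbbNn=8 WwllBBNN=8 WwllBBNn=8 WwllBbNN=16 WwllBbNn=16 WwllbbNN=8 WwllbbNn=8
WWLlBBNn hits 8/256; gcd=8; 8÷8/256÷8 = 1/32

P(WWLlBBNn) = 1/32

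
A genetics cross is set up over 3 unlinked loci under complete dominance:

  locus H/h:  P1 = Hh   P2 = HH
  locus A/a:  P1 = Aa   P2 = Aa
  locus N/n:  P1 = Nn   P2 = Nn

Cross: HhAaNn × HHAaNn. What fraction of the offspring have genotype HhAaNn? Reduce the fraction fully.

P(HhAaNn) = 1/8

HhAaNn gametes: HAN×1, HAn×1, HaN×1, Han×1, hAN×1, hAn×1, haN×1, han×1
HHAaNn gametes: HAN×2, HAn×2, HaN×2, Han×2
HhAaNn×HHAaNn grid (8·8=64): HHAANN=2 HHAANn=4 HHAAnn=2 HHAaNN=4 HHAaNn=8 HHAann=4 HHaaNN=2 HHaaNn=4 HHaann=2 HhAANN=2 HhAANn=4 HhAAnn=2 HhAaNN=4 HhAaNn=8 HhAann=4 HhaaNN=2 HhaaNn=4 Hhaann=2
HhAaNn hits 8/64; gcd=8; 8÷8/64÷8 = 1/8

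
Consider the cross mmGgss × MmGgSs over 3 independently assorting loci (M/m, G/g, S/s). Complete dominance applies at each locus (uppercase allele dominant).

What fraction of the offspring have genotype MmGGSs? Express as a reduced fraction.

P(MmGGSs) = 1/16

mmGgss gametes: mGs×4, mgs×4
MmGgSs gametes: MGS×1, MGs×1, MgS×1, Mgs×1, mGS×1, mGs×1, mgS×1, mgs×1
mmGgss×MmGgSs grid (8·8=64): MmGGSs=4 MmGGss=4 MmGgSs=8 MmGgss=8 MmggSs=4 Mmggss=4 mmGGSs=4 mmGGss=4 mmGgSs=8 mmGgss=8 mmggSs=4 mmggss=4
MmGGSs hits 4/64; gcd=4; 4÷4/64÷4 = 1/16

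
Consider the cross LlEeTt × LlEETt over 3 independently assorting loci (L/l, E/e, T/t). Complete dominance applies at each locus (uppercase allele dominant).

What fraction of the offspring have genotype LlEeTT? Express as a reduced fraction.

P(LlEeTT) = 1/16

LlEeTt gametes: LET×1, LEt×1, LeT×1, Let×1, lET×1, lEt×1, leT×1, let×1
LlEETt gametes: LET×2, LEt×2, lET×2, lEt×2
LlEeTt×LlEETt grid (8·8=64): LLEETT=2 LLEETt=4 LLEEtt=2 LLEeTT=2 LLEeTt=4 LLEett=2 LlEETT=4 LlEETt=8 LlEEtt=4 LlEeTT=4 LlEeTt=8 LlEett=4 llEETT=2 llEETt=4 llEEtt=2 llEeTT=2 llEeTt=4 llEett=2
LlEeTT hits 4/64; gcd=4; 4÷4/64÷4 = 1/16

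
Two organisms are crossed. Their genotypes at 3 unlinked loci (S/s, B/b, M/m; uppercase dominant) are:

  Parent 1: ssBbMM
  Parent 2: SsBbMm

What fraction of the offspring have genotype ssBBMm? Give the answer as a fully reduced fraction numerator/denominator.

P(ssBBMm) = 1/16

ssBbMM gametes: sBM×4, sbM×4
SsBbMm gametes: SBM×1, SBm×1, SbM×1, Sbm×1, sBM×1, sBm×1, sbM×1, sbm×1
ssBbMM×SsBbMm grid (8·8=64): SsBBMM=4 SsBBMm=4 SsBbMM=8 SsBbMm=8 SsbbMM=4 SsbbMm=4 ssBBMM=4 ssBBMm=4 ssBbMM=8 ssBbMm=8 ssbbMM=4 ssbbMm=4
ssBBMm hits 4/64; gcd=4; 4÷4/64÷4 = 1/16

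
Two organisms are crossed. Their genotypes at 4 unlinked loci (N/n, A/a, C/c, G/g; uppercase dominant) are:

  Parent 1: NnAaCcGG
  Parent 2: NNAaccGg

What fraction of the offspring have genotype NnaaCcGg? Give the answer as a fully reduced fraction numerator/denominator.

P(NnaaCcGg) = 1/32

NnAaCcGG gametes: NACG×2, NAcG×2, NaCG×2, NacG×2, nACG×2, nAcG×2, naCG×2, nacG×2
NNAaccGg gametes: NAcG×4, NAcg×4, NacG×4, Nacg×4
NnAaCcGG×NNAaccGg grid (16·16=256): NNAACcGG=8 NNAACcGg=8 NNAAccGG=8 NNAAccGg=8 NNAaCcGG=16 NNAaCcGg=16 NNAaccGG=16 NNAaccGg=16 NNaaCcGG=8 NNaaCcGg=8 NNaaccGG=8 NNaaccGg=8 NnAACcGG=8 NnAACcGg=8 NnAAccGG=8 NnAAccGg=8 NnAaCcGG=16 NnAaCcGg=16 NnAaccGG=16 NnAaccGg=16 NnaaCcGG=8 NnaaCcGg=8 NnaaccGG=8 NnaaccGg=8
NnaaCcGg hits 8/256; gcd=8; 8÷8/256÷8 = 1/32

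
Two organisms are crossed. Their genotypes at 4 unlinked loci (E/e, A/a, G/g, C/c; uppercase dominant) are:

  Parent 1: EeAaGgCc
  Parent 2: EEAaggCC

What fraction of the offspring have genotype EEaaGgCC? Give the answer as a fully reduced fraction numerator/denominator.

EeAaGgCc gametes: EAGC×1, EAGc×1, EAgC×1, EAgc×1, EaGC×1, EaGc×1, EagC×1, Eagc×1, eAGC×1, eAGc×1, eAgC×1, eAgc×1, eaGC×1, eaGc×1, eagC×1, eagc×1
EEAaggCC gametes: EAgC×8, EagC×8
EeAaGgCc×EEAaggCC grid (16·16=256): EEAAGgCC=8 EEAAGgCc=8 EEAAggCC=8 EEAAggCc=8 EEAaGgCC=16 EEAaGgCc=16 EEAaggCC=16 EEAaggCc=16 EEaaGgCC=8 EEaaGgCc=8 EEaaggCC=8 EEaaggCc=8 EeAAGgCC=8 EeAAGgCc=8 EeAAggCC=8 EeAAggCc=8 EeAaGgCC=16 EeAaGgCc=16 EeAaggCC=16 EeAaggCc=16 EeaaGgCC=8 EeaaGgCc=8 EeaaggCC=8 EeaaggCc=8
EEaaGgCC hits 8/256; gcd=8; 8÷8/256÷8 = 1/32

P(EEaaGgCC) = 1/32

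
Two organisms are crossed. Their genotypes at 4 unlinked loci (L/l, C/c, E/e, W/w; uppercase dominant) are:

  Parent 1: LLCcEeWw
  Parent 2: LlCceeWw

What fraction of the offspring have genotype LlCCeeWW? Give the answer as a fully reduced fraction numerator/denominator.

P(LlCCeeWW) = 1/64

LLCcEeWw gametes: LCEW×2, LCEw×2, LCeW×2, LCew×2, LcEW×2, LcEw×2, LceW×2, Lcew×2
LlCceeWw gametes: LCeW×2, LCew×2, LceW×2, Lcew×2, lCeW×2, lCew×2, lceW×2, lcew×2
LLCcEeWw×LlCceeWw grid (16·16=256): LLCCEeWW=4 LLCCEeWw=8 LLCCEeww=4 LLCCeeWW=4 LLCCeeWw=8 LLCCeeww=4 LLCcEeWW=8 LLCcEeWw=16 LLCcEeww=8 LLCceeWW=8 LLCceeWw=16 LLCceeww=8 LLccEeWW=4 LLccEeWw=8 LLccEeww=4 LLcceeWW=4 LLcceeWw=8 LLcceeww=4 LlCCEeWW=4 LlCCEeWw=8 LlCCEeww=4 LlCCeeWW=4 LlCCeeWw=8 LlCCeeww=4 LlCcEeWW=8 LlCcEeWw=16 LlCcEeww=8 LlCceeWW=8 LlCceeWw=16 LlCceeww=8 LlccEeWW=4 LlccEeWw=8 LlccEeww=4 LlcceeWW=4 LlcceeWw=8 Llcceeww=4
LlCCeeWW hits 4/256; gcd=4; 4÷4/256÷4 = 1/64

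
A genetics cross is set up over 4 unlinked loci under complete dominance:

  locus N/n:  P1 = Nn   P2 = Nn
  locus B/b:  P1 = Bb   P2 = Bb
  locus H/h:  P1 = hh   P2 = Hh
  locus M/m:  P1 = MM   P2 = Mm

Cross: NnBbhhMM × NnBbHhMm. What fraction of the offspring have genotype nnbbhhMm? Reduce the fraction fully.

NnBbhhMM gametes: NBhM×4, NbhM×4, nBhM×4, nbhM×4
NnBbHhMm gametes: NBHM×1, NBHm×1, NBhM×1, NBhm×1, NbHM×1, NbHm×1, NbhM×1, Nbhm×1, nBHM×1, nBHm×1, nBhM×1, nBhm×1, nbHM×1, nbHm×1, nbhM×1, nbhm×1
NnBbhhMM×NnBbHhMm grid (16·16=256): NNBBHhMM=4 NNBBHhMm=4 NNBBhhMM=4 NNBBhhMm=4 NNBbHhMM=8 NNBbHhMm=8 NNBbhhMM=8 NNBbhhMm=8 NNbbHhMM=4 NNbbHhMm=4 NNbbhhMM=4 NNbbhhMm=4 NnBBHhMM=8 NnBBHhMm=8 NnBBhhMM=8 NnBBhhMm=8 NnBbHhMM=16 NnBbHhMm=16 NnBbhhMM=16 NnBbhhMm=16 NnbbHhMM=8 NnbbHhMm=8 NnbbhhMM=8 NnbbhhMm=8 nnBBHhMM=4 nnBBHhMm=4 nnBBhhMM=4 nnBBhhMm=4 nnBbHhMM=8 nnBbHhMm=8 nnBbhhMM=8 nnBbhhMm=8 nnbbHhMM=4 nnbbHhMm=4 nnbbhhMM=4 nnbbhhMm=4
nnbbhhMm hits 4/256; gcd=4; 4÷4/256÷4 = 1/64

P(nnbbhhMm) = 1/64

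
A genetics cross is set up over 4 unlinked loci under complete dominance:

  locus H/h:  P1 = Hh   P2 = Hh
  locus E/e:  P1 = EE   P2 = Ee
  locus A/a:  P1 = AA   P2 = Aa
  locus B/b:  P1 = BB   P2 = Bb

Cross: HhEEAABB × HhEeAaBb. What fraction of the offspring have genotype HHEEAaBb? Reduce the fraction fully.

HhEEAABB gametes: HEAB×8, hEAB×8
HhEeAaBb gametes: HEAB×1, HEAb×1, HEaB×1, HEab×1, HeAB×1, HeAb×1, HeaB×1, Heab×1, hEAB×1, hEAb×1, hEaB×1, hEab×1, heAB×1, heAb×1, heaB×1, heab×1
HhEEAABB×HhEeAaBb grid (16·16=256): HHEEAABB=8 HHEEAABb=8 HHEEAaBB=8 HHEEAaBb=8 HHEeAABB=8 HHEeAABb=8 HHEeAaBB=8 HHEeAaBb=8 HhEEAABB=16 HhEEAABb=16 HhEEAaBB=16 HhEEAaBb=16 HhEeAABB=16 HhEeAABb=16 HhEeAaBB=16 HhEeAaBb=16 hhEEAABB=8 hhEEAABb=8 hhEEAaBB=8 hhEEAaBb=8 hhEeAABB=8 hhEeAABb=8 hhEeAaBB=8 hhEeAaBb=8
HHEEAaBb hits 8/256; gcd=8; 8÷8/256÷8 = 1/32

P(HHEEAaBb) = 1/32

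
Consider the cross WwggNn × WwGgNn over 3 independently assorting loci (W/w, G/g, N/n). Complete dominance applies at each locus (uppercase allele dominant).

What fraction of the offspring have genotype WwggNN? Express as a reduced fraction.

WwggNn gametes: WgN×2, Wgn×2, wgN×2, wgn×2
WwGgNn gametes: WGN×1, WGn×1, WgN×1, Wgn×1, wGN×1, wGn×1, wgN×1, wgn×1
WwggNn×WwGgNn grid (8·8=64): WWGgNN=2 WWGgNn=4 WWGgnn=2 WWggNN=2 WWggNn=4 WWggnn=2 WwGgNN=4 WwGgNn=8 WwGgnn=4 WwggNN=4 WwggNn=8 Wwggnn=4 wwGgNN=2 wwGgNn=4 wwGgnn=2 wwggNN=2 wwggNn=4 wwggnn=2
WwggNN hits 4/64; gcd=4; 4÷4/64÷4 = 1/16

P(WwggNN) = 1/16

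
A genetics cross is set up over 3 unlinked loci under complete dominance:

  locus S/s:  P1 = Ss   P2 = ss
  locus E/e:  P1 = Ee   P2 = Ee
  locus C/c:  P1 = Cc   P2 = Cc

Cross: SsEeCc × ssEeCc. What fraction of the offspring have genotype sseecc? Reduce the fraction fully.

P(sseecc) = 1/32

SsEeCc gametes: SEC×1, SEc×1, SeC×1, Sec×1, sEC×1, sEc×1, seC×1, sec×1
ssEeCc gametes: sEC×2, sEc×2, seC×2, sec×2
SsEeCc×ssEeCc grid (8·8=64): SsEECC=2 SsEECc=4 SsEEcc=2 SsEeCC=4 SsEeCc=8 SsEecc=4 SseeCC=2 SseeCc=4 Sseecc=2 ssEECC=2 ssEECc=4 ssEEcc=2 ssEeCC=4 ssEeCc=8 ssEecc=4 sseeCC=2 sseeCc=4 sseecc=2
sseecc hits 2/64; gcd=2; 2÷2/64÷2 = 1/32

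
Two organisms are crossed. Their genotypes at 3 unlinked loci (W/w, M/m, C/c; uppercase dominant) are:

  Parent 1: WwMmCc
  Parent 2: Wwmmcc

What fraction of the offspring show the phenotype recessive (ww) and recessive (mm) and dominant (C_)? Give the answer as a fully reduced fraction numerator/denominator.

WwMmCc gametes: WMC×1, WMc×1, WmC×1, Wmc×1, wMC×1, wMc×1, wmC×1, wmc×1
Wwmmcc gametes: Wmc×4, wmc×4
WwMmCc×Wwmmcc grid (8·8=64): WWMmCc=4 WWMmcc=4 WWmmCc=4 WWmmcc=4 WwMmCc=8 WwMmcc=8 WwmmCc=8 Wwmmcc=8 wwMmCc=4 wwMmcc=4 wwmmCc=4 wwmmcc=4
ww mm C_ hits 4/64; gcd=4; 4÷4/64÷4 = 1/16

P(ww mm C_) = 1/16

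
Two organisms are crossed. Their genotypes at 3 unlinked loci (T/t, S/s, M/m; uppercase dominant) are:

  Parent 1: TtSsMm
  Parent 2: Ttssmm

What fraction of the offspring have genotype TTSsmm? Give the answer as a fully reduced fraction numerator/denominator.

P(TTSsmm) = 1/16

TtSsMm gametes: TSM×1, TSm×1, TsM×1, Tsm×1, tSM×1, tSm×1, tsM×1, tsm×1
Ttssmm gametes: Tsm×4, tsm×4
TtSsMm×Ttssmm grid (8·8=64): TTSsMm=4 TTSsmm=4 TTssMm=4 TTssmm=4 TtSsMm=8 TtSsmm=8 TtssMm=8 Ttssmm=8 ttSsMm=4 ttSsmm=4 ttssMm=4 ttssmm=4
TTSsmm hits 4/64; gcd=4; 4÷4/64÷4 = 1/16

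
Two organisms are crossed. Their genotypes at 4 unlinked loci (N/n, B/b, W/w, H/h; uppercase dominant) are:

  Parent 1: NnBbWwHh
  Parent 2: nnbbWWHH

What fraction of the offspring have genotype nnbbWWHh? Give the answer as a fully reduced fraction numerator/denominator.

NnBbWwHh gametes: NBWH×1, NBWh×1, NBwH×1, NBwh×1, NbWH×1, NbWh×1, NbwH×1, Nbwh×1, nBWH×1, nBWh×1, nBwH×1, nBwh×1, nbWH×1, nbWh×1, nbwH×1, nbwh×1
nnbbWWHH gametes: nbWH×16
NnBbWwHh×nnbbWWHH grid (16·16=256): NnBbWWHH=16 NnBbWWHh=16 NnBbWwHH=16 NnBbWwHh=16 NnbbWWHH=16 NnbbWWHh=16 NnbbWwHH=16 NnbbWwHh=16 nnBbWWHH=16 nnBbWWHh=16 nnBbWwHH=16 nnBbWwHh=16 nnbbWWHH=16 nnbbWWHh=16 nnbbWwHH=16 nnbbWwHh=16
nnbbWWHh hits 16/256; gcd=16; 16÷16/256÷16 = 1/16

P(nnbbWWHh) = 1/16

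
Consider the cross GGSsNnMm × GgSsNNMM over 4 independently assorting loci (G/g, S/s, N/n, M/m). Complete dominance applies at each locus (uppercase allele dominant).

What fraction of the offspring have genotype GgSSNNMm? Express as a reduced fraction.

GGSsNnMm gametes: GSNM×2, GSNm×2, GSnM×2, GSnm×2, GsNM×2, GsNm×2, GsnM×2, Gsnm×2
GgSsNNMM gametes: GSNM×4, GsNM×4, gSNM×4, gsNM×4
GGSsNnMm×GgSsNNMM grid (16·16=256): GGSSNNMM=8 GGSSNNMm=8 GGSSNnMM=8 GGSSNnMm=8 GGSsNNMM=16 GGSsNNMm=16 GGSsNnMM=16 GGSsNnMm=16 GGssNNMM=8 GGssNNMm=8 GGssNnMM=8 GGssNnMm=8 GgSSNNMM=8 GgSSNNMm=8 GgSSNnMM=8 GgSSNnMm=8 GgSsNNMM=16 GgSsNNMm=16 GgSsNnMM=16 GgSsNnMm=16 GgssNNMM=8 GgssNNMm=8 GgssNnMM=8 GgssNnMm=8
GgSSNNMm hits 8/256; gcd=8; 8÷8/256÷8 = 1/32

P(GgSSNNMm) = 1/32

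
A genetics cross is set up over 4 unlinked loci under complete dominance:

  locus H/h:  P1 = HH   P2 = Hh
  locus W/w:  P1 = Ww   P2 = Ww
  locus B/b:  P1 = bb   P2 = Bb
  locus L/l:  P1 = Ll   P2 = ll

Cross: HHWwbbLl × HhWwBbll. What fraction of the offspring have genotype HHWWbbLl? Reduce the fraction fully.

HHWwbbLl gametes: HWbL×4, HWbl×4, HwbL×4, Hwbl×4
HhWwBbll gametes: HWBl×2, HWbl×2, HwBl×2, Hwbl×2, hWBl×2, hWbl×2, hwBl×2, hwbl×2
HHWwbbLl×HhWwBbll grid (16·16=256): HHWWBbLl=8 HHWWBbll=8 HHWWbbLl=8 HHWWbbll=8 HHWwBbLl=16 HHWwBbll=16 HHWwbbLl=16 HHWwbbll=16 HHwwBbLl=8 HHwwBbll=8 HHwwbbLl=8 HHwwbbll=8 HhWWBbLl=8 HhWWBbll=8 HhWWbbLl=8 HhWWbbll=8 HhWwBbLl=16 HhWwBbll=16 HhWwbbLl=16 HhWwbbll=16 HhwwBbLl=8 HhwwBbll=8 HhwwbbLl=8 Hhwwbbll=8
HHWWbbLl hits 8/256; gcd=8; 8÷8/256÷8 = 1/32

P(HHWWbbLl) = 1/32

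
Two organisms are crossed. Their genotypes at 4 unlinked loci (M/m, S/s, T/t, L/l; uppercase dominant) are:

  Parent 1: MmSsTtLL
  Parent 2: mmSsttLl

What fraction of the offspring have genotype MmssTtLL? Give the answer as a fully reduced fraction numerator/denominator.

MmSsTtLL gametes: MSTL×2, MStL×2, MsTL×2, MstL×2, mSTL×2, mStL×2, msTL×2, mstL×2
mmSsttLl gametes: mStL×4, mStl×4, mstL×4, mstl×4
MmSsTtLL×mmSsttLl grid (16·16=256): MmSSTtLL=8 MmSSTtLl=8 MmSSttLL=8 MmSSttLl=8 MmSsTtLL=16 MmSsTtLl=16 MmSsttLL=16 MmSsttLl=16 MmssTtLL=8 MmssTtLl=8 MmssttLL=8 MmssttLl=8 mmSSTtLL=8 mmSSTtLl=8 mmSSttLL=8 mmSSttLl=8 mmSsTtLL=16 mmSsTtLl=16 mmSsttLL=16 mmSsttLl=16 mmssTtLL=8 mmssTtLl=8 mmssttLL=8 mmssttLl=8
MmssTtLL hits 8/256; gcd=8; 8÷8/256÷8 = 1/32

P(MmssTtLL) = 1/32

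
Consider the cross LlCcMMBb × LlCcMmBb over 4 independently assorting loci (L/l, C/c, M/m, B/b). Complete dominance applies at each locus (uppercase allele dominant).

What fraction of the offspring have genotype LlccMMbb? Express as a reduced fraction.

LlCcMMBb gametes: LCMB×2, LCMb×2, LcMB×2, LcMb×2, lCMB×2, lCMb×2, lcMB×2, lcMb×2
LlCcMmBb gametes: LCMB×1, LCMb×1, LCmB×1, LCmb×1, LcMB×1, LcMb×1, LcmB×1, Lcmb×1, lCMB×1, lCMb×1, lCmB×1, lCmb×1, lcMB×1, lcMb×1, lcmB×1, lcmb×1
LlCcMMBb×LlCcMmBb grid (16·16=256): LLCCMMBB=2 LLCCMMBb=4 LLCCMMbb=2 LLCCMmBB=2 LLCCMmBb=4 LLCCMmbb=2 LLCcMMBB=4 LLCcMMBb=8 LLCcMMbb=4 LLCcMmBB=4 LLCcMmBb=8 LLCcMmbb=4 LLccMMBB=2 LLccMMBb=4 LLccMMbb=2 LLccMmBB=2 LLccMmBb=4 LLccMmbb=2 LlCCMMBB=4 LlCCMMBb=8 LlCCMMbb=4 LlCCMmBB=4 LlCCMmBb=8 LlCCMmbb=4 LlCcMMBB=8 LlCcMMBb=16 LlCcMMbb=8 LlCcMmBB=8 LlCcMmBb=16 LlCcMmbb=8 LlccMMBB=4 LlccMMBb=8 LlccMMbb=4 LlccMmBB=4 LlccMmBb=8 LlccMmbb=4 llCCMMBB=2 llCCMMBb=4 llCCMMbb=2 llCCMmBB=2 llCCMmBb=4 llCCMmbb=2 llCcMMBB=4 llCcMMBb=8 llCcMMbb=4 llCcMmBB=4 llCcMmBb=8 llCcMmbb=4 llccMMBB=2 llccMMBb=4 llccMMbb=2 llccMmBB=2 llccMmBb=4 llccMmbb=2
LlccMMbb hits 4/256; gcd=4; 4÷4/256÷4 = 1/64

P(LlccMMbb) = 1/64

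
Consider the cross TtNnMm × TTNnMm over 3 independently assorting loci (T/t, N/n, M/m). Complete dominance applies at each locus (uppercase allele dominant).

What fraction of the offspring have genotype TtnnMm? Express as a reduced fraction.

P(TtnnMm) = 1/16

TtNnMm gametes: TNM×1, TNm×1, TnM×1, Tnm×1, tNM×1, tNm×1, tnM×1, tnm×1
TTNnMm gametes: TNM×2, TNm×2, TnM×2, Tnm×2
TtNnMm×TTNnMm grid (8·8=64): TTNNMM=2 TTNNMm=4 TTNNmm=2 TTNnMM=4 TTNnMm=8 TTNnmm=4 TTnnMM=2 TTnnMm=4 TTnnmm=2 TtNNMM=2 TtNNMm=4 TtNNmm=2 TtNnMM=4 TtNnMm=8 TtNnmm=4 TtnnMM=2 TtnnMm=4 Ttnnmm=2
TtnnMm hits 4/64; gcd=4; 4÷4/64÷4 = 1/16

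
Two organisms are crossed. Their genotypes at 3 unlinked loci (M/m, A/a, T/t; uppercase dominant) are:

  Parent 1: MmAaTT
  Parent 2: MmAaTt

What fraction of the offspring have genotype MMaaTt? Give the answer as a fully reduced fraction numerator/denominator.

P(MMaaTt) = 1/32

MmAaTT gametes: MAT×2, MaT×2, mAT×2, maT×2
MmAaTt gametes: MAT×1, MAt×1, MaT×1, Mat×1, mAT×1, mAt×1, maT×1, mat×1
MmAaTT×MmAaTt grid (8·8=64): MMAATT=2 MMAATt=2 MMAaTT=4 MMAaTt=4 MMaaTT=2 MMaaTt=2 MmAATT=4 MmAATt=4 MmAaTT=8 MmAaTt=8 MmaaTT=4 MmaaTt=4 mmAATT=2 mmAATt=2 mmAaTT=4 mmAaTt=4 mmaaTT=2 mmaaTt=2
MMaaTt hits 2/64; gcd=2; 2÷2/64÷2 = 1/32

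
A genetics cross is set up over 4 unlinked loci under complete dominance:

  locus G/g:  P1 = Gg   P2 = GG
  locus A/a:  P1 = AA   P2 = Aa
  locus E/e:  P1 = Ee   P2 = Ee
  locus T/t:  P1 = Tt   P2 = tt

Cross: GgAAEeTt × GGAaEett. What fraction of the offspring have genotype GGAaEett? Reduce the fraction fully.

P(GGAaEett) = 1/16

GgAAEeTt gametes: GAET×2, GAEt×2, GAeT×2, GAet×2, gAET×2, gAEt×2, gAeT×2, gAet×2
GGAaEett gametes: GAEt×4, GAet×4, GaEt×4, Gaet×4
GgAAEeTt×GGAaEett grid (16·16=256): GGAAEETt=8 GGAAEEtt=8 GGAAEeTt=16 GGAAEett=16 GGAAeeTt=8 GGAAeett=8 GGAaEETt=8 GGAaEEtt=8 GGAaEeTt=16 GGAaEett=16 GGAaeeTt=8 GGAaeett=8 GgAAEETt=8 GgAAEEtt=8 GgAAEeTt=16 GgAAEett=16 GgAAeeTt=8 GgAAeett=8 GgAaEETt=8 GgAaEEtt=8 GgAaEeTt=16 GgAaEett=16 GgAaeeTt=8 GgAaeett=8
GGAaEett hits 16/256; gcd=16; 16÷16/256÷16 = 1/16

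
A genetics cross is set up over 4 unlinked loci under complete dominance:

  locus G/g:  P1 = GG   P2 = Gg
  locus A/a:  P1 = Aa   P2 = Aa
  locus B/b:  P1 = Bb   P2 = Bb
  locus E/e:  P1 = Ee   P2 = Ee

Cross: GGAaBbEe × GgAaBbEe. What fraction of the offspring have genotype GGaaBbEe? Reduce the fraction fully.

GGAaBbEe gametes: GABE×2, GABe×2, GAbE×2, GAbe×2, GaBE×2, GaBe×2, GabE×2, Gabe×2
GgAaBbEe gametes: GABE×1, GABe×1, GAbE×1, GAbe×1, GaBE×1, GaBe×1, GabE×1, Gabe×1, gABE×1, gABe×1, gAbE×1, gAbe×1, gaBE×1, gaBe×1, gabE×1, gabe×1
GGAaBbEe×GgAaBbEe grid (16·16=256): GGAABBEE=2 GGAABBEe=4 GGAABBee=2 GGAABbEE=4 GGAABbEe=8 GGAABbee=4 GGAAbbEE=2 GGAAbbEe=4 GGAAbbee=2 GGAaBBEE=4 GGAaBBEe=8 GGAaBBee=4 GGAaBbEE=8 GGAaBbEe=16 GGAaBbee=8 GGAabbEE=4 GGAabbEe=8 GGAabbee=4 GGaaBBEE=2 GGaaBBEe=4 GGaaBBee=2 GGaaBbEE=4 GGaaBbEe=8 GGaaBbee=4 GGaabbEE=2 GGaabbEe=4 GGaabbee=2 GgAABBEE=2 GgAABBEe=4 GgAABBee=2 GgAABbEE=4 GgAABbEe=8 GgAABbee=4 GgAAbbEE=2 GgAAbbEe=4 GgAAbbee=2 GgAaBBEE=4 GgAaBBEe=8 GgAaBBee=4 GgAaBbEE=8 GgAaBbEe=16 GgAaBbee=8 GgAabbEE=4 GgAabbEe=8 GgAabbee=4 GgaaBBEE=2 GgaaBBEe=4 GgaaBBee=2 GgaaBbEE=4 GgaaBbEe=8 GgaaBbee=4 GgaabbEE=2 GgaabbEe=4 Ggaabbee=2
GGaaBbEe hits 8/256; gcd=8; 8÷8/256÷8 = 1/32

P(GGaaBbEe) = 1/32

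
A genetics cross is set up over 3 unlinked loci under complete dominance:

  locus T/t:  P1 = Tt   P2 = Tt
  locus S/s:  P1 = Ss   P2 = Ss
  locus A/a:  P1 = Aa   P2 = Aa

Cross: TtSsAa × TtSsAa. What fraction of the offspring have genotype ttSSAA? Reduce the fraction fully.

P(ttSSAA) = 1/64

TtSsAa gametes: TSA×1, TSa×1, TsA×1, Tsa×1, tSA×1, tSa×1, tsA×1, tsa×1
TtSsAa gametes: TSA×1, TSa×1, TsA×1, Tsa×1, tSA×1, tSa×1, tsA×1, tsa×1
TtSsAa×TtSsAa grid (8·8=64): TTSSAA=1 TTSSAa=2 TTSSaa=1 TTSsAA=2 TTSsAa=4 TTSsaa=2 TTssAA=1 TTssAa=2 TTssaa=1 TtSSAA=2 TtSSAa=4 TtSSaa=2 TtSsAA=4 TtSsAa=8 TtSsaa=4 TtssAA=2 TtssAa=4 Ttssaa=2 ttSSAA=1 ttSSAa=2 ttSSaa=1 ttSsAA=2 ttSsAa=4 ttSsaa=2 ttssAA=1 ttssAa=2 ttssaa=1
ttSSAA hits 1/64; gcd=1; 1÷1/64÷1 = 1/64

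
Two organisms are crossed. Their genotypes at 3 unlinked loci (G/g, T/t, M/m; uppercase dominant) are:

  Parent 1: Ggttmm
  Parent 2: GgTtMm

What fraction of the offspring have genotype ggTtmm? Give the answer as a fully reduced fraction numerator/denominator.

P(ggTtmm) = 1/16

Ggttmm gametes: Gtm×4, gtm×4
GgTtMm gametes: GTM×1, GTm×1, GtM×1, Gtm×1, gTM×1, gTm×1, gtM×1, gtm×1
Ggttmm×GgTtMm grid (8·8=64): GGTtMm=4 GGTtmm=4 GGttMm=4 GGttmm=4 GgTtMm=8 GgTtmm=8 GgttMm=8 Ggttmm=8 ggTtMm=4 ggTtmm=4 ggttMm=4 ggttmm=4
ggTtmm hits 4/64; gcd=4; 4÷4/64÷4 = 1/16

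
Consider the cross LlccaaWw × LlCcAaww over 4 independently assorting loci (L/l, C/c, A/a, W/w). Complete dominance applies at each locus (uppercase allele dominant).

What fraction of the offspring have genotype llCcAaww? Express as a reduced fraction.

LlccaaWw gametes: LcaW×4, Lcaw×4, lcaW×4, lcaw×4
LlCcAaww gametes: LCAw×2, LCaw×2, LcAw×2, Lcaw×2, lCAw×2, lCaw×2, lcAw×2, lcaw×2
LlccaaWw×LlCcAaww grid (16·16=256): LLCcAaWw=8 LLCcAaww=8 LLCcaaWw=8 LLCcaaww=8 LLccAaWw=8 LLccAaww=8 LLccaaWw=8 LLccaaww=8 LlCcAaWw=16 LlCcAaww=16 LlCcaaWw=16 LlCcaaww=16 LlccAaWw=16 LlccAaww=16 LlccaaWw=16 Llccaaww=16 llCcAaWw=8 llCcAaww=8 llCcaaWw=8 llCcaaww=8 llccAaWw=8 llccAaww=8 llccaaWw=8 llccaaww=8
llCcAaww hits 8/256; gcd=8; 8÷8/256÷8 = 1/32

P(llCcAaww) = 1/32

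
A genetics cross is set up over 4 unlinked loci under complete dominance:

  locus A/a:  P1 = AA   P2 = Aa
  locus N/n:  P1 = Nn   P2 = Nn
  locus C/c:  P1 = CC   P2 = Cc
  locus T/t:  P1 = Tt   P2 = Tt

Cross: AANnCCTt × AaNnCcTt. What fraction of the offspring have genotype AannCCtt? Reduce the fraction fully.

AANnCCTt gametes: ANCT×4, ANCt×4, AnCT×4, AnCt×4
AaNnCcTt gametes: ANCT×1, ANCt×1, ANcT×1, ANct×1, AnCT×1, AnCt×1, AncT×1, Anct×1, aNCT×1, aNCt×1, aNcT×1, aNct×1, anCT×1, anCt×1, ancT×1, anct×1
AANnCCTt×AaNnCcTt grid (16·16=256): AANNCCTT=4 AANNCCTt=8 AANNCCtt=4 AANNCcTT=4 AANNCcTt=8 AANNCctt=4 AANnCCTT=8 AANnCCTt=16 AANnCCtt=8 AANnCcTT=8 AANnCcTt=16 AANnCctt=8 AAnnCCTT=4 AAnnCCTt=8 AAnnCCtt=4 AAnnCcTT=4 AAnnCcTt=8 AAnnCctt=4 AaNNCCTT=4 AaNNCCTt=8 AaNNCCtt=4 AaNNCcTT=4 AaNNCcTt=8 AaNNCctt=4 AaNnCCTT=8 AaNnCCTt=16 AaNnCCtt=8 AaNnCcTT=8 AaNnCcTt=16 AaNnCctt=8 AannCCTT=4 AannCCTt=8 AannCCtt=4 AannCcTT=4 AannCcTt=8 AannCctt=4
AannCCtt hits 4/256; gcd=4; 4÷4/256÷4 = 1/64

P(AannCCtt) = 1/64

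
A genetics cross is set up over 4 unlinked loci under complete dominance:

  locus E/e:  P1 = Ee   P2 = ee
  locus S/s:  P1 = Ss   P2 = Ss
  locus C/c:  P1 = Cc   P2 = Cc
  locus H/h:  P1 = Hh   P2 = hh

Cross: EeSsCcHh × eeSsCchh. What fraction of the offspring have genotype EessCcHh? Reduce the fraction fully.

P(EessCcHh) = 1/32

EeSsCcHh gametes: ESCH×1, ESCh×1, EScH×1, ESch×1, EsCH×1, EsCh×1, EscH×1, Esch×1, eSCH×1, eSCh×1, eScH×1, eSch×1, esCH×1, esCh×1, escH×1, esch×1
eeSsCchh gametes: eSCh×4, eSch×4, esCh×4, esch×4
EeSsCcHh×eeSsCchh grid (16·16=256): EeSSCCHh=4 EeSSCChh=4 EeSSCcHh=8 EeSSCchh=8 EeSSccHh=4 EeSScchh=4 EeSsCCHh=8 EeSsCChh=8 EeSsCcHh=16 EeSsCchh=16 EeSsccHh=8 EeSscchh=8 EessCCHh=4 EessCChh=4 EessCcHh=8 EessCchh=8 EessccHh=4 Eesscchh=4 eeSSCCHh=4 eeSSCChh=4 eeSSCcHh=8 eeSSCchh=8 eeSSccHh=4 eeSScchh=4 eeSsCCHh=8 eeSsCChh=8 eeSsCcHh=16 eeSsCchh=16 eeSsccHh=8 eeSscchh=8 eessCCHh=4 eessCChh=4 eessCcHh=8 eessCchh=8 eessccHh=4 eesscchh=4
EessCcHh hits 8/256; gcd=8; 8÷8/256÷8 = 1/32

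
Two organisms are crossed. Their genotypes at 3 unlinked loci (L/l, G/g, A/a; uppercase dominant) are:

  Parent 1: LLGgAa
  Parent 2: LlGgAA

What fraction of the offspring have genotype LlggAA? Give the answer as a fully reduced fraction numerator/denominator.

LLGgAa gametes: LGA×2, LGa×2, LgA×2, Lga×2
LlGgAA gametes: LGA×2, LgA×2, lGA×2, lgA×2
LLGgAa×LlGgAA grid (8·8=64): LLGGAA=4 LLGGAa=4 LLGgAA=8 LLGgAa=8 LLggAA=4 LLggAa=4 LlGGAA=4 LlGGAa=4 LlGgAA=8 LlGgAa=8 LlggAA=4 LlggAa=4
LlggAA hits 4/64; gcd=4; 4÷4/64÷4 = 1/16

P(LlggAA) = 1/16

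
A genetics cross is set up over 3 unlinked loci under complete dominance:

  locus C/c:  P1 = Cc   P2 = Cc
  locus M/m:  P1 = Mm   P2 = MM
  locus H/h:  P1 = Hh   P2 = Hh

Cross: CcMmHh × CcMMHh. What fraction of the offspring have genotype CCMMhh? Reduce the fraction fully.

CcMmHh gametes: CMH×1, CMh×1, CmH×1, Cmh×1, cMH×1, cMh×1, cmH×1, cmh×1
CcMMHh gametes: CMH×2, CMh×2, cMH×2, cMh×2
CcMmHh×CcMMHh grid (8·8=64): CCMMHH=2 CCMMHh=4 CCMMhh=2 CCMmHH=2 CCMmHh=4 CCMmhh=2 CcMMHH=4 CcMMHh=8 CcMMhh=4 CcMmHH=4 CcMmHh=8 CcMmhh=4 ccMMHH=2 ccMMHh=4 ccMMhh=2 ccMmHH=2 ccMmHh=4 ccMmhh=2
CCMMhh hits 2/64; gcd=2; 2÷2/64÷2 = 1/32

P(CCMMhh) = 1/32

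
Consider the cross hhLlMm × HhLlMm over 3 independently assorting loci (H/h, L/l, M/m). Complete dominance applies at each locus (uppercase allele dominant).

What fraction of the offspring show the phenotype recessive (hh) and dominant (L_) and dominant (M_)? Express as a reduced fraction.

P(hh L_ M_) = 9/32

hhLlMm gametes: hLM×2, hLm×2, hlM×2, hlm×2
HhLlMm gametes: HLM×1, HLm×1, HlM×1, Hlm×1, hLM×1, hLm×1, hlM×1, hlm×1
hhLlMm×HhLlMm grid (8·8=64): HhLLMM=2 HhLLMm=4 HhLLmm=2 HhLlMM=4 HhLlMm=8 HhLlmm=4 HhllMM=2 HhllMm=4 Hhllmm=2 hhLLMM=2 hhLLMm=4 hhLLmm=2 hhLlMM=4 hhLlMm=8 hhLlmm=4 hhllMM=2 hhllMm=4 hhllmm=2
hh L_ M_ hits 18/64; gcd=2; 18÷2/64÷2 = 9/32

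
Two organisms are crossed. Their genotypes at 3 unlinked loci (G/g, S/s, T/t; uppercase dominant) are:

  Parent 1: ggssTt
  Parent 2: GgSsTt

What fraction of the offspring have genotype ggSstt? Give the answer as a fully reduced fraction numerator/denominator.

ggssTt gametes: gsT×4, gst×4
GgSsTt gametes: GST×1, GSt×1, GsT×1, Gst×1, gST×1, gSt×1, gsT×1, gst×1
ggssTt×GgSsTt grid (8·8=64): GgSsTT=4 GgSsTt=8 GgSstt=4 GgssTT=4 GgssTt=8 Ggsstt=4 ggSsTT=4 ggSsTt=8 ggSstt=4 ggssTT=4 ggssTt=8 ggsstt=4
ggSstt hits 4/64; gcd=4; 4÷4/64÷4 = 1/16

P(ggSstt) = 1/16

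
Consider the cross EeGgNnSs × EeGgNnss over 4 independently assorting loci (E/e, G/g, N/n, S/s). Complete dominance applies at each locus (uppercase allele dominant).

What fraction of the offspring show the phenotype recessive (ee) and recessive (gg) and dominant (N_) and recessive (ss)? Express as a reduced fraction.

EeGgNnSs gametes: EGNS×1, EGNs×1, EGnS×1, EGns×1, EgNS×1, EgNs×1, EgnS×1, Egns×1, eGNS×1, eGNs×1, eGnS×1, eGns×1, egNS×1, egNs×1, egnS×1, egns×1
EeGgNnss gametes: EGNs×2, EGns×2, EgNs×2, Egns×2, eGNs×2, eGns×2, egNs×2, egns×2
EeGgNnSs×EeGgNnss grid (16·16=256): EEGGNNSs=2 EEGGNNss=2 EEGGNnSs=4 EEGGNnss=4 EEGGnnSs=2 EEGGnnss=2 EEGgNNSs=4 EEGgNNss=4 EEGgNnSs=8 EEGgNnss=8 EEGgnnSs=4 EEGgnnss=4 EEggNNSs=2 EEggNNss=2 EEggNnSs=4 EEggNnss=4 EEggnnSs=2 EEggnnss=2 EeGGNNSs=4 EeGGNNss=4 EeGGNnSs=8 EeGGNnss=8 EeGGnnSs=4 EeGGnnss=4 EeGgNNSs=8 EeGgNNss=8 EeGgNnSs=16 EeGgNnss=16 EeGgnnSs=8 EeGgnnss=8 EeggNNSs=4 EeggNNss=4 EeggNnSs=8 EeggNnss=8 EeggnnSs=4 Eeggnnss=4 eeGGNNSs=2 eeGGNNss=2 eeGGNnSs=4 eeGGNnss=4 eeGGnnSs=2 eeGGnnss=2 eeGgNNSs=4 eeGgNNss=4 eeGgNnSs=8 eeGgNnss=8 eeGgnnSs=4 eeGgnnss=4 eeggNNSs=2 eeggNNss=2 eeggNnSs=4 eeggNnss=4 eeggnnSs=2 eeggnnss=2
ee gg N_ ss hits 6/256; gcd=2; 6÷2/256÷2 = 3/128

P(ee gg N_ ss) = 3/128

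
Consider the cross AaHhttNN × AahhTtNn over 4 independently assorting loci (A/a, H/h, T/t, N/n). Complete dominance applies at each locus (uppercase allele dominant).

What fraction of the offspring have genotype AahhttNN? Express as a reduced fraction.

AaHhttNN gametes: AHtN×4, AhtN×4, aHtN×4, ahtN×4
AahhTtNn gametes: AhTN×2, AhTn×2, AhtN×2, Ahtn×2, ahTN×2, ahTn×2, ahtN×2, ahtn×2
AaHhttNN×AahhTtNn grid (16·16=256): AAHhTtNN=8 AAHhTtNn=8 AAHhttNN=8 AAHhttNn=8 AAhhTtNN=8 AAhhTtNn=8 AAhhttNN=8 AAhhttNn=8 AaHhTtNN=16 AaHhTtNn=16 AaHhttNN=16 AaHhttNn=16 AahhTtNN=16 AahhTtNn=16 AahhttNN=16 AahhttNn=16 aaHhTtNN=8 aaHhTtNn=8 aaHhttNN=8 aaHhttNn=8 aahhTtNN=8 aahhTtNn=8 aahhttNN=8 aahhttNn=8
AahhttNN hits 16/256; gcd=16; 16÷16/256÷16 = 1/16

P(AahhttNN) = 1/16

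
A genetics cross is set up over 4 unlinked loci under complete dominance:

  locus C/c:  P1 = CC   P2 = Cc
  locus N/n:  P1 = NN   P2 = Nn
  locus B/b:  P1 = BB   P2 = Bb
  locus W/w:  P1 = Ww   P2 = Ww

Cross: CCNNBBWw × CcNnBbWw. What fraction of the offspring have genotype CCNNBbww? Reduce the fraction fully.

P(CCNNBbww) = 1/32

CCNNBBWw gametes: CNBW×8, CNBw×8
CcNnBbWw gametes: CNBW×1, CNBw×1, CNbW×1, CNbw×1, CnBW×1, CnBw×1, CnbW×1, Cnbw×1, cNBW×1, cNBw×1, cNbW×1, cNbw×1, cnBW×1, cnBw×1, cnbW×1, cnbw×1
CCNNBBWw×CcNnBbWw grid (16·16=256): CCNNBBWW=8 CCNNBBWw=16 CCNNBBww=8 CCNNBbWW=8 CCNNBbWw=16 CCNNBbww=8 CCNnBBWW=8 CCNnBBWw=16 CCNnBBww=8 CCNnBbWW=8 CCNnBbWw=16 CCNnBbww=8 CcNNBBWW=8 CcNNBBWw=16 CcNNBBww=8 CcNNBbWW=8 CcNNBbWw=16 CcNNBbww=8 CcNnBBWW=8 CcNnBBWw=16 CcNnBBww=8 CcNnBbWW=8 CcNnBbWw=16 CcNnBbww=8
CCNNBbww hits 8/256; gcd=8; 8÷8/256÷8 = 1/32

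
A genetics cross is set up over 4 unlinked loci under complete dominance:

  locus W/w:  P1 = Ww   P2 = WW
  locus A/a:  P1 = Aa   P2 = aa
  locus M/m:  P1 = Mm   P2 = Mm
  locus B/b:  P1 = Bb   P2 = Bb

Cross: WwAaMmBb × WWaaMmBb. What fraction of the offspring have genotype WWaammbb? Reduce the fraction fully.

WwAaMmBb gametes: WAMB×1, WAMb×1, WAmB×1, WAmb×1, WaMB×1, WaMb×1, WamB×1, Wamb×1, wAMB×1, wAMb×1, wAmB×1, wAmb×1, waMB×1, waMb×1, wamB×1, wamb×1
WWaaMmBb gametes: WaMB×4, WaMb×4, WamB×4, Wamb×4
WwAaMmBb×WWaaMmBb grid (16·16=256): WWAaMMBB=4 WWAaMMBb=8 WWAaMMbb=4 WWAaMmBB=8 WWAaMmBb=16 WWAaMmbb=8 WWAammBB=4 WWAammBb=8 WWAammbb=4 WWaaMMBB=4 WWaaMMBb=8 WWaaMMbb=4 WWaaMmBB=8 WWaaMmBb=16 WWaaMmbb=8 WWaammBB=4 WWaammBb=8 WWaammbb=4 WwAaMMBB=4 WwAaMMBb=8 WwAaMMbb=4 WwAaMmBB=8 WwAaMmBb=16 WwAaMmbb=8 WwAammBB=4 WwAammBb=8 WwAammbb=4 WwaaMMBB=4 WwaaMMBb=8 WwaaMMbb=4 WwaaMmBB=8 WwaaMmBb=16 WwaaMmbb=8 WwaammBB=4 WwaammBb=8 Wwaammbb=4
WWaammbb hits 4/256; gcd=4; 4÷4/256÷4 = 1/64

P(WWaammbb) = 1/64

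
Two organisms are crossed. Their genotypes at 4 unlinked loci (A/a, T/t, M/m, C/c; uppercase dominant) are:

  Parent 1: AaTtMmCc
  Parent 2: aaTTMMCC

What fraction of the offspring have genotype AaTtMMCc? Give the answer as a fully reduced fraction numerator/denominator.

P(AaTtMMCc) = 1/16

AaTtMmCc gametes: ATMC×1, ATMc×1, ATmC×1, ATmc×1, AtMC×1, AtMc×1, AtmC×1, Atmc×1, aTMC×1, aTMc×1, aTmC×1, aTmc×1, atMC×1, atMc×1, atmC×1, atmc×1
aaTTMMCC gametes: aTMC×16
AaTtMmCc×aaTTMMCC grid (16·16=256): AaTTMMCC=16 AaTTMMCc=16 AaTTMmCC=16 AaTTMmCc=16 AaTtMMCC=16 AaTtMMCc=16 AaTtMmCC=16 AaTtMmCc=16 aaTTMMCC=16 aaTTMMCc=16 aaTTMmCC=16 aaTTMmCc=16 aaTtMMCC=16 aaTtMMCc=16 aaTtMmCC=16 aaTtMmCc=16
AaTtMMCc hits 16/256; gcd=16; 16÷16/256÷16 = 1/16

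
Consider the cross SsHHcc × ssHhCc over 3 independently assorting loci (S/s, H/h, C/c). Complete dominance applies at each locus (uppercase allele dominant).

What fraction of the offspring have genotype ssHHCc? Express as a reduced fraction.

SsHHcc gametes: SHc×4, sHc×4
ssHhCc gametes: sHC×2, sHc×2, shC×2, shc×2
SsHHcc×ssHhCc grid (8·8=64): SsHHCc=8 SsHHcc=8 SsHhCc=8 SsHhcc=8 ssHHCc=8 ssHHcc=8 ssHhCc=8 ssHhcc=8
ssHHCc hits 8/64; gcd=8; 8÷8/64÷8 = 1/8

P(ssHHCc) = 1/8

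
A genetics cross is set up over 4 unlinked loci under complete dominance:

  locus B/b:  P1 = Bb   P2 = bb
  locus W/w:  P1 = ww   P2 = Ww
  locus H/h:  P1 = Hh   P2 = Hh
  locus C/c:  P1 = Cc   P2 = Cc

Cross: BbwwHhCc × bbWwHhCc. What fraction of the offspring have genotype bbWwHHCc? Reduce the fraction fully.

BbwwHhCc gametes: BwHC×2, BwHc×2, BwhC×2, Bwhc×2, bwHC×2, bwHc×2, bwhC×2, bwhc×2
bbWwHhCc gametes: bWHC×2, bWHc×2, bWhC×2, bWhc×2, bwHC×2, bwHc×2, bwhC×2, bwhc×2
BbwwHhCc×bbWwHhCc grid (16·16=256): BbWwHHCC=4 BbWwHHCc=8 BbWwHHcc=4 BbWwHhCC=8 BbWwHhCc=16 BbWwHhcc=8 BbWwhhCC=4 BbWwhhCc=8 BbWwhhcc=4 BbwwHHCC=4 BbwwHHCc=8 BbwwHHcc=4 BbwwHhCC=8 BbwwHhCc=16 BbwwHhcc=8 BbwwhhCC=4 BbwwhhCc=8 Bbwwhhcc=4 bbWwHHCC=4 bbWwHHCc=8 bbWwHHcc=4 bbWwHhCC=8 bbWwHhCc=16 bbWwHhcc=8 bbWwhhCC=4 bbWwhhCc=8 bbWwhhcc=4 bbwwHHCC=4 bbwwHHCc=8 bbwwHHcc=4 bbwwHhCC=8 bbwwHhCc=16 bbwwHhcc=8 bbwwhhCC=4 bbwwhhCc=8 bbwwhhcc=4
bbWwHHCc hits 8/256; gcd=8; 8÷8/256÷8 = 1/32

P(bbWwHHCc) = 1/32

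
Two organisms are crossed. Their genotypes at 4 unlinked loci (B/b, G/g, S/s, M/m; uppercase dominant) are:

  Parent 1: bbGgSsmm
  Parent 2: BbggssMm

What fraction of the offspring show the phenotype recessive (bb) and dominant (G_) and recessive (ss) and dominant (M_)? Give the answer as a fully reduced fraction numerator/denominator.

bbGgSsmm gametes: bGSm×4, bGsm×4, bgSm×4, bgsm×4
BbggssMm gametes: BgsM×4, Bgsm×4, bgsM×4, bgsm×4
bbGgSsmm×BbggssMm grid (16·16=256): BbGgSsMm=16 BbGgSsmm=16 BbGgssMm=16 BbGgssmm=16 BbggSsMm=16 BbggSsmm=16 BbggssMm=16 Bbggssmm=16 bbGgSsMm=16 bbGgSsmm=16 bbGgssMm=16 bbGgssmm=16 bbggSsMm=16 bbggSsmm=16 bbggssMm=16 bbggssmm=16
bb G_ ss M_ hits 16/256; gcd=16; 16÷16/256÷16 = 1/16

P(bb G_ ss M_) = 1/16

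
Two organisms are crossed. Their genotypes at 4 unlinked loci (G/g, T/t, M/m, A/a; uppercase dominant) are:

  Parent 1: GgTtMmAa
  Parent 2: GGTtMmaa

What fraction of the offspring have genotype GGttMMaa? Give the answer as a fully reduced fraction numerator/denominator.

GgTtMmAa gametes: GTMA×1, GTMa×1, GTmA×1, GTma×1, GtMA×1, GtMa×1, GtmA×1, Gtma×1, gTMA×1, gTMa×1, gTmA×1, gTma×1, gtMA×1, gtMa×1, gtmA×1, gtma×1
GGTtMmaa gametes: GTMa×4, GTma×4, GtMa×4, Gtma×4
GgTtMmAa×GGTtMmaa grid (16·16=256): GGTTMMAa=4 GGTTMMaa=4 GGTTMmAa=8 GGTTMmaa=8 GGTTmmAa=4 GGTTmmaa=4 GGTtMMAa=8 GGTtMMaa=8 GGTtMmAa=16 GGTtMmaa=16 GGTtmmAa=8 GGTtmmaa=8 GGttMMAa=4 GGttMMaa=4 GGttMmAa=8 GGttMmaa=8 GGttmmAa=4 GGttmmaa=4 GgTTMMAa=4 GgTTMMaa=4 GgTTMmAa=8 GgTTMmaa=8 GgTTmmAa=4 GgTTmmaa=4 GgTtMMAa=8 GgTtMMaa=8 GgTtMmAa=16 GgTtMmaa=16 GgTtmmAa=8 GgTtmmaa=8 GgttMMAa=4 GgttMMaa=4 GgttMmAa=8 GgttMmaa=8 GgttmmAa=4 Ggttmmaa=4
GGttMMaa hits 4/256; gcd=4; 4÷4/256÷4 = 1/64

P(GGttMMaa) = 1/64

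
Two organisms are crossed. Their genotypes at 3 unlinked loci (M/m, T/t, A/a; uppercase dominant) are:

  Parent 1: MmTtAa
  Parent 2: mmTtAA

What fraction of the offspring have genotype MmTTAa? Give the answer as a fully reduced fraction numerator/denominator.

P(MmTTAa) = 1/16

MmTtAa gametes: MTA×1, MTa×1, MtA×1, Mta×1, mTA×1, mTa×1, mtA×1, mta×1
mmTtAA gametes: mTA×4, mtA×4
MmTtAa×mmTtAA grid (8·8=64): MmTTAA=4 MmTTAa=4 MmTtAA=8 MmTtAa=8 MmttAA=4 MmttAa=4 mmTTAA=4 mmTTAa=4 mmTtAA=8 mmTtAa=8 mmttAA=4 mmttAa=4
MmTTAa hits 4/64; gcd=4; 4÷4/64÷4 = 1/16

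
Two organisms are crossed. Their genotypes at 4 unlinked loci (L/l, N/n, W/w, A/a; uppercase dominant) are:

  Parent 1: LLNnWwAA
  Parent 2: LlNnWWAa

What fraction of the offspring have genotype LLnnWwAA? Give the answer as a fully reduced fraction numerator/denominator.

P(LLnnWwAA) = 1/32

LLNnWwAA gametes: LNWA×4, LNwA×4, LnWA×4, LnwA×4
LlNnWWAa gametes: LNWA×2, LNWa×2, LnWA×2, LnWa×2, lNWA×2, lNWa×2, lnWA×2, lnWa×2
LLNnWwAA×LlNnWWAa grid (16·16=256): LLNNWWAA=8 LLNNWWAa=8 LLNNWwAA=8 LLNNWwAa=8 LLNnWWAA=16 LLNnWWAa=16 LLNnWwAA=16 LLNnWwAa=16 LLnnWWAA=8 LLnnWWAa=8 LLnnWwAA=8 LLnnWwAa=8 LlNNWWAA=8 LlNNWWAa=8 LlNNWwAA=8 LlNNWwAa=8 LlNnWWAA=16 LlNnWWAa=16 LlNnWwAA=16 LlNnWwAa=16 LlnnWWAA=8 LlnnWWAa=8 LlnnWwAA=8 LlnnWwAa=8
LLnnWwAA hits 8/256; gcd=8; 8÷8/256÷8 = 1/32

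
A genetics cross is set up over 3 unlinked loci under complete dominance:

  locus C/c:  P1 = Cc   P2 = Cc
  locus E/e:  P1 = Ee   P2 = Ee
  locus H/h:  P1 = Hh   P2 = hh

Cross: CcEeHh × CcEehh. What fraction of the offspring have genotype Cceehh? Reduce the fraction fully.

CcEeHh gametes: CEH×1, CEh×1, CeH×1, Ceh×1, cEH×1, cEh×1, ceH×1, ceh×1
CcEehh gametes: CEh×2, Ceh×2, cEh×2, ceh×2
CcEeHh×CcEehh grid (8·8=64): CCEEHh=2 CCEEhh=2 CCEeHh=4 CCEehh=4 CCeeHh=2 CCeehh=2 CcEEHh=4 CcEEhh=4 CcEeHh=8 CcEehh=8 CceeHh=4 Cceehh=4 ccEEHh=2 ccEEhh=2 ccEeHh=4 ccEehh=4 cceeHh=2 cceehh=2
Cceehh hits 4/64; gcd=4; 4÷4/64÷4 = 1/16

P(Cceehh) = 1/16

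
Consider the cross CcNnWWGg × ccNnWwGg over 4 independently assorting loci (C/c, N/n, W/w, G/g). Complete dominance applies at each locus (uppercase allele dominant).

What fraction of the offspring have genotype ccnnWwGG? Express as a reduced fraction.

P(ccnnWwGG) = 1/64

CcNnWWGg gametes: CNWG×2, CNWg×2, CnWG×2, CnWg×2, cNWG×2, cNWg×2, cnWG×2, cnWg×2
ccNnWwGg gametes: cNWG×2, cNWg×2, cNwG×2, cNwg×2, cnWG×2, cnWg×2, cnwG×2, cnwg×2
CcNnWWGg×ccNnWwGg grid (16·16=256): CcNNWWGG=4 CcNNWWGg=8 CcNNWWgg=4 CcNNWwGG=4 CcNNWwGg=8 CcNNWwgg=4 CcNnWWGG=8 CcNnWWGg=16 CcNnWWgg=8 CcNnWwGG=8 CcNnWwGg=16 CcNnWwgg=8 CcnnWWGG=4 CcnnWWGg=8 CcnnWWgg=4 CcnnWwGG=4 CcnnWwGg=8 CcnnWwgg=4 ccNNWWGG=4 ccNNWWGg=8 ccNNWWgg=4 ccNNWwGG=4 ccNNWwGg=8 ccNNWwgg=4 ccNnWWGG=8 ccNnWWGg=16 ccNnWWgg=8 ccNnWwGG=8 ccNnWwGg=16 ccNnWwgg=8 ccnnWWGG=4 ccnnWWGg=8 ccnnWWgg=4 ccnnWwGG=4 ccnnWwGg=8 ccnnWwgg=4
ccnnWwGG hits 4/256; gcd=4; 4÷4/256÷4 = 1/64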